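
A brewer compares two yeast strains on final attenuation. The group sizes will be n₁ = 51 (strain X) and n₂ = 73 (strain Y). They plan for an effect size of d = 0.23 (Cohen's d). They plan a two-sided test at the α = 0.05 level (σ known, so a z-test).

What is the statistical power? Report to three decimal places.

Noncentrality parameter: δ = d / √(1/n₁ + 1/n₂) = 0.23 / √(1/51 + 1/73) = 1.2603
Two-sided α = 0.05 → critical value z_{0.025} = 1.960.
Power = Φ(δ − 1.960) + Φ(−δ − 1.960) = Φ(-0.700) + Φ(-3.220) = 0.2421 + 0.0006 = 0.2427.

Power ≈ 0.243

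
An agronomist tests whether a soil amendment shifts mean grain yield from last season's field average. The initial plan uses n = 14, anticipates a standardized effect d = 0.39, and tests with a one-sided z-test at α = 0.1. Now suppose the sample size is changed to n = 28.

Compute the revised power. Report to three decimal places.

Power ≈ 0.783

With n = 28: δ = d·√n = 0.39 × √28 = 2.0637. Critical value z_{0.1} = 1.282.
Revised power = Φ(δ − 1.282) = Φ(0.782) = 0.7829.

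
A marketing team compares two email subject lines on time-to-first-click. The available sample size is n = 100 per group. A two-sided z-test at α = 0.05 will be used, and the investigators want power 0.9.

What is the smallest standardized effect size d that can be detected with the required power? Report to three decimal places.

d ≈ 0.458

Required noncentrality: δ = z_{0.025} + z_{0.10} = 1.960 + 1.282 = 3.242.
(Lower-tail contribution to power is negligible for δ > 0.)
δ = d·√(n/2) ⇒ d = δ/√(n/2) = 3.242/√(100/2) = 0.4584.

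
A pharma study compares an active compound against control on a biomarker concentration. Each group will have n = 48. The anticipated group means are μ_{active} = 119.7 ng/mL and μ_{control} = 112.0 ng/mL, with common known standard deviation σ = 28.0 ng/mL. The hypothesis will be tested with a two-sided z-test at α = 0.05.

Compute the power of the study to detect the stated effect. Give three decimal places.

Standardized effect: d = |μ_{active} − μ_{control}| / σ = |119.7 − 112.0| / 28.0 = 0.2750
Noncentrality parameter: δ = d·√(n/2) = 0.2750 × √(48/2) = 1.3472
Critical value for a two-sided test at α = 0.05: z_{α/2} = 1.960.
Power = Φ(δ − 1.960) + Φ(−δ − 1.960) = Φ(-0.613) + Φ(-3.307) = 0.2700 + 0.0005 = 0.2705.

Power ≈ 0.270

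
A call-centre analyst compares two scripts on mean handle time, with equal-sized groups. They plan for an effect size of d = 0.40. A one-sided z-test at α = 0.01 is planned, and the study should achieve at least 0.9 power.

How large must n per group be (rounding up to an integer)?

Set Φ(δ − 2.326) = 0.9; then δ − 2.326 = Φ⁻¹(0.9) = 1.282, giving δ = 3.608.
δ = d·√(n/2) ⇒ n = 2(δ/d)² = 2 × (3.608 / 0.40)² = 162.71.
Round up to the next whole unit.

n = 163 per group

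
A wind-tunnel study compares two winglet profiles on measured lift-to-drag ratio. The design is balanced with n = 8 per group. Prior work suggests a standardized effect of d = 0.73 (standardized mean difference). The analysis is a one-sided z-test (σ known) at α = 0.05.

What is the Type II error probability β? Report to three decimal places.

Noncentrality parameter: δ = d·√(n/2) = 0.73 × √(8/2) = 1.4600
Critical value for a one-sided test at α = 0.05: z_α = 1.645.
Power = Φ(δ − 1.645) = Φ(-0.185) = 0.4267.
Type II error: β = 1 − power = 1 − 0.4267 = 0.5733.

β ≈ 0.573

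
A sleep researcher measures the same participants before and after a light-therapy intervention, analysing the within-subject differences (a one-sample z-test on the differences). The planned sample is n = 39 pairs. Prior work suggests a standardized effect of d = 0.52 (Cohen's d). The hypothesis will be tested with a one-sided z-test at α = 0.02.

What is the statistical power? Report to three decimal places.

Power ≈ 0.884

Noncentrality parameter: δ = d·√n = 0.52 × √39 = 3.2474
One-sided α = 0.02 → critical value z_{0.02} = 2.054.
Power = Φ(δ − 2.054) = Φ(1.194) = 0.8837.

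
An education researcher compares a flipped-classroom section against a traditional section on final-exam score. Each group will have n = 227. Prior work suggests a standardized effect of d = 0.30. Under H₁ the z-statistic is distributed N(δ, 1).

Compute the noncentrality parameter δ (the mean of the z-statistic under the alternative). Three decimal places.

δ ≈ 3.196

δ = d·√(n/2) = 0.30 × √(227/2) = 3.1961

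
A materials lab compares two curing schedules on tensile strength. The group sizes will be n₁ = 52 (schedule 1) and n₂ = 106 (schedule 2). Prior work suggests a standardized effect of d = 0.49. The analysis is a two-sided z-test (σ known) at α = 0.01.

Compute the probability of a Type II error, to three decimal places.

β ≈ 0.375

Noncentrality parameter: δ = d / √(1/n₁ + 1/n₂) = 0.49 / √(1/52 + 1/106) = 2.8942
Critical value for a two-sided test at α = 0.01: z_{α/2} = 2.576.
Power = Φ(δ − 2.576) + Φ(−δ − 2.576) = Φ(0.318) + Φ(-5.470) = 0.6249 + 0.0000 = 0.6249.
Type II error: β = 1 − power = 1 − 0.6249 = 0.3751.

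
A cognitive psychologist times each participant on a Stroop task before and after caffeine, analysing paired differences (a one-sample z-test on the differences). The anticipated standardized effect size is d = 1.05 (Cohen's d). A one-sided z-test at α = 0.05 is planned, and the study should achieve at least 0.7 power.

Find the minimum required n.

n = 5

Set Φ(δ − 1.645) = 0.7; then δ − 1.645 = Φ⁻¹(0.7) = 0.524, giving δ = 2.169.
δ = d·√n ⇒ n = (δ/d)² = (2.169 / 1.05)² = 4.27.
Round up to the next whole unit.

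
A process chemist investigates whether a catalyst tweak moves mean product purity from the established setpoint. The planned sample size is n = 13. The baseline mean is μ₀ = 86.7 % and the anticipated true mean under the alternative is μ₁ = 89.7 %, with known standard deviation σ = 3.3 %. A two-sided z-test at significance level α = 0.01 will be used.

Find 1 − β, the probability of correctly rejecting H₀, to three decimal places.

Standardized effect: d = |μ₁ − μ₀| / σ = |89.7 − 86.7| / 3.3 = 0.9091
Noncentrality parameter: δ = d·√n = 0.9091 × √13 = 3.2778
Critical value for a two-sided test at α = 0.01: z_{α/2} = 2.576.
Power = Φ(δ − 2.576) + Φ(−δ − 2.576) = Φ(0.702) + Φ(-5.854) = 0.7586 + 0.0000 = 0.7586.

Power ≈ 0.759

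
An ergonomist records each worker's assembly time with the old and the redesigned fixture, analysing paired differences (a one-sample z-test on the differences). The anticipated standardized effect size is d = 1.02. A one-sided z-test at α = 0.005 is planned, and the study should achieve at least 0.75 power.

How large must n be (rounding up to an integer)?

Set Φ(δ − 2.576) = 0.75; then δ − 2.576 = Φ⁻¹(0.75) = 0.674, giving δ = 3.250.
δ = d·√n ⇒ n = (δ/d)² = (3.250 / 1.02)² = 10.15.
Rounding up, n = 11.

n = 11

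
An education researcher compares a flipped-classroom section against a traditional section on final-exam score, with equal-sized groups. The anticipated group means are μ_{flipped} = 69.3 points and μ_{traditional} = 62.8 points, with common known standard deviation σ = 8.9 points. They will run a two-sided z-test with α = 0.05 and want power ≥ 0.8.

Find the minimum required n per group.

Standardized effect: d = |μ_{flipped} − μ_{traditional}| / σ = |69.3 − 62.8| / 8.9 = 0.7303
Set Φ(δ − 1.960) = 0.8; then δ − 1.960 = Φ⁻¹(0.8) = 0.842, giving δ = 2.802.
(The Φ(−δ − z_{α/2}) term is vanishingly small for δ > 0 and is dropped in the standard sample-size formula.)
δ = d·√(n/2) ⇒ n = 2(δ/d)² = 2 × (2.802 / 0.7303)² = 29.43.
Rounding up, n = 30 per group.

n = 30 per group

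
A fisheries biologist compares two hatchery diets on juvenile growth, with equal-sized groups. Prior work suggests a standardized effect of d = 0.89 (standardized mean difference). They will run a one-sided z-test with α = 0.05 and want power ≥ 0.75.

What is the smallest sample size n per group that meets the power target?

For power 0.75 need Φ(δ − z_{0.05}) = 0.75, so δ = z_{0.05} + z_{0.25} = 1.645 + 0.674 = 2.319.
δ = d·√(n/2) ⇒ n = 2(δ/d)² = 2 × (2.319 / 0.89)² = 13.58.
Round up to the next whole unit.

n = 14 per group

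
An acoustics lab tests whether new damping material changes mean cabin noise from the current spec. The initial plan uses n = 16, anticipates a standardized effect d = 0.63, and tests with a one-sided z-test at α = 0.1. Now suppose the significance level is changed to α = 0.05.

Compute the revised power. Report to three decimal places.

δ = d·√n = 0.63 × √16 = 2.5200 (unchanged). New critical value: z_{0.05} = 1.645.
Revised power = P(Z > 1.645 − δ) = Φ(0.875) = 0.8093.

Power ≈ 0.809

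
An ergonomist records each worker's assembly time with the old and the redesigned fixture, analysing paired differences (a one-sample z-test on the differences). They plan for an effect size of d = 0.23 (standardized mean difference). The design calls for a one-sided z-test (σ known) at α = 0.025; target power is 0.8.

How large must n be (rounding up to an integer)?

n = 149

Set Φ(δ − 1.960) = 0.8; then δ − 1.960 = Φ⁻¹(0.8) = 0.842, giving δ = 2.802.
δ = d·√n ⇒ n = (δ/d)² = (2.802 / 0.23)² = 148.37.
Rounding up, n = 149.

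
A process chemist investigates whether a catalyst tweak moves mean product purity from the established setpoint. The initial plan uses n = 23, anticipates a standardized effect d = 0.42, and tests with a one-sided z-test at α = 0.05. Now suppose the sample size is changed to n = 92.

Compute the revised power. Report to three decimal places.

Power ≈ 0.991

With n = 92: δ = d·√n = 0.42 × √92 = 4.0285. Critical value z_{0.05} = 1.645.
Revised power = Φ(δ − 1.645) = Φ(2.384) = 0.9914.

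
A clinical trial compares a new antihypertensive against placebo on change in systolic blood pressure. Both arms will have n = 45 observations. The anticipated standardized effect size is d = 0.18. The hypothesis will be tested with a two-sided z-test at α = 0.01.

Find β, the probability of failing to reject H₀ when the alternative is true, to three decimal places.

β ≈ 0.957

Noncentrality parameter: δ = d·√(n/2) = 0.18 × √(45/2) = 0.8538
Two-sided α = 0.01 → critical value z_{0.005} = 2.576.
Power = Φ(δ − 2.576) + Φ(−δ − 2.576) = Φ(-1.722) + Φ(-3.430) = 0.0425 + 0.0003 = 0.0428.
Type II error: β = 1 − power = 1 − 0.0428 = 0.9572.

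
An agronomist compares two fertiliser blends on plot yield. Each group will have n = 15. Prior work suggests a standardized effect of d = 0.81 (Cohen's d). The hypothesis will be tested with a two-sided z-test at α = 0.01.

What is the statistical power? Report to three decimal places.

Power ≈ 0.360

Noncentrality parameter: δ = d·√(n/2) = 0.81 × √(15/2) = 2.2183
Two-sided α = 0.01 → critical value z_{0.005} = 2.576.
Power = Φ(δ − 2.576) + Φ(−δ − 2.576) = Φ(-0.358) + Φ(-4.794) = 0.3603 + 0.0000 = 0.3603.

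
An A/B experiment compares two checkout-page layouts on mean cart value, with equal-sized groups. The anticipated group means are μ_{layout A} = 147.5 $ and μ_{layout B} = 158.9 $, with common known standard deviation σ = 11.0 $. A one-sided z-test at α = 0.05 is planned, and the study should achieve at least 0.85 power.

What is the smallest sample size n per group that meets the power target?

Standardized effect: d = |μ_{layout A} − μ_{layout B}| / σ = |147.5 − 158.9| / 11.0 = 1.0364
Set Φ(δ − 1.645) = 0.85; then δ − 1.645 = Φ⁻¹(0.85) = 1.036, giving δ = 2.681.
δ = d·√(n/2) ⇒ n = 2(δ/d)² = 2 × (2.681 / 1.0364)² = 13.39.
Round up to the next whole unit.

n = 14 per group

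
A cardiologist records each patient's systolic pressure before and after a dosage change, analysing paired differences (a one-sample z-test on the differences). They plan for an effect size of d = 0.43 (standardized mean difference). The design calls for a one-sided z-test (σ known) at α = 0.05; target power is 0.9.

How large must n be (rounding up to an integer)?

Set Φ(δ − 1.645) = 0.9; then δ − 1.645 = Φ⁻¹(0.9) = 1.282, giving δ = 2.926.
δ = d·√n ⇒ n = (δ/d)² = (2.926 / 0.43)² = 46.32.
Round up to the next whole unit.

n = 47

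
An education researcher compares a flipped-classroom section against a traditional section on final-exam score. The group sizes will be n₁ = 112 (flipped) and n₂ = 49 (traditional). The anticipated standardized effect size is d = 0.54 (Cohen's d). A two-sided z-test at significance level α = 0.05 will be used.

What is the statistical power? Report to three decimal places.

Noncentrality parameter: δ = d / √(1/n₁ + 1/n₂) = 0.54 / √(1/112 + 1/49) = 3.1527
Critical value for a two-sided test at α = 0.05: z_{α/2} = 1.960.
Power = Φ(δ − 1.960) + Φ(−δ − 1.960) = Φ(1.193) + Φ(-5.113) = 0.8835 + 0.0000 = 0.8835.

Power ≈ 0.884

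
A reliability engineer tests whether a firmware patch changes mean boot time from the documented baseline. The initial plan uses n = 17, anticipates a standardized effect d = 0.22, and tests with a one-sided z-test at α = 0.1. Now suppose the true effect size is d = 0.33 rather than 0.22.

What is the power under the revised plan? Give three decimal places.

Power ≈ 0.532

With d = 0.33: δ = d·√n = 0.33 × √17 = 1.3606. Critical value z_{0.1} = 1.282.
Revised power = P(Z > 1.282 − δ) = Φ(0.079) = 0.5315.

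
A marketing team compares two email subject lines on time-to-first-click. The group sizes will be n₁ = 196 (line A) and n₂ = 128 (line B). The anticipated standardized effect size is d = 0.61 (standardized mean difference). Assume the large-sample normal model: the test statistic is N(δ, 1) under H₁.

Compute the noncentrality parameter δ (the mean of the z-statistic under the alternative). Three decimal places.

The noncentrality parameter scales effect size by the design's sample-size factor: δ = d / √(1/n₁ + 1/n₂) = 0.61 / √(1/196 + 1/128) = 5.3677

δ ≈ 5.368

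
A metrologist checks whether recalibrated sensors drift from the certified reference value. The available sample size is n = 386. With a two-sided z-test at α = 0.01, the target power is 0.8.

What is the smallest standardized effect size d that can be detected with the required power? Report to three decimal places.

Need Φ(δ − 2.576) = 0.8, so δ = 2.576 + 0.842 = 3.417.
(Lower-tail contribution to power is negligible for δ > 0.)
δ = d·√n ⇒ d = δ/√n = 3.417/√386 = 0.1739.

d ≈ 0.174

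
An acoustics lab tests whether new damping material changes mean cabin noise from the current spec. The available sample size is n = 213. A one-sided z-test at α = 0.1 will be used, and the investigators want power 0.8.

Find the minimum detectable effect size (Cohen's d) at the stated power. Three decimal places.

d ≈ 0.145

Need Φ(δ − 1.282) = 0.8, so δ = 1.282 + 0.842 = 2.123.
δ = d·√n ⇒ d = δ/√n = 2.123/√213 = 0.1455.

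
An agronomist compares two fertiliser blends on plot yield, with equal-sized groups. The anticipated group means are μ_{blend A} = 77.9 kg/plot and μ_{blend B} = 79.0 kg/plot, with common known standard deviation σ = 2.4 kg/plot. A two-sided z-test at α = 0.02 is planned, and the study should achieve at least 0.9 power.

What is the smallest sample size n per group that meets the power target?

n = 124 per group

Standardized effect: d = |μ_{blend A} − μ_{blend B}| / σ = |77.9 − 79.0| / 2.4 = 0.4583
Set Φ(δ − 2.326) = 0.9; then δ − 2.326 = Φ⁻¹(0.9) = 1.282, giving δ = 3.608.
(For δ > 0 the lower-tail rejection region contributes negligibly to power, so the one-term inversion is standard.)
δ = d·√(n/2) ⇒ n = 2(δ/d)² = 2 × (3.608 / 0.4583)² = 123.93.
Round up to the next whole unit.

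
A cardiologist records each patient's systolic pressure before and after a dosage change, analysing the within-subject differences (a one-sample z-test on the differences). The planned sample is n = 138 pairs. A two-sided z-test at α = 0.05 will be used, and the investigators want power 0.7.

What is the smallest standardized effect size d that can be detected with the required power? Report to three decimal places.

d ≈ 0.211

Required noncentrality: δ = z_{0.025} + z_{0.30} = 1.960 + 0.524 = 2.484.
(Lower-tail contribution to power is negligible for δ > 0.)
δ = d·√n ⇒ d = δ/√n = 2.484/√138 = 0.2115.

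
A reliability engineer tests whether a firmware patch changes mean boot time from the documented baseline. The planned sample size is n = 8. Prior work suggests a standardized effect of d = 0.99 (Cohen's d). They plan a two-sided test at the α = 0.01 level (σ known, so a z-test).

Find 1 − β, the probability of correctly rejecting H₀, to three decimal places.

Noncentrality parameter: δ = d·√n = 0.99 × √8 = 2.8001
Critical value for a two-sided test at α = 0.01: z_{α/2} = 2.576.
Power = Φ(δ − 2.576) + Φ(−δ − 2.576) = Φ(0.224) + Φ(-5.376) = 0.5887 + 0.0000 = 0.5887.

Power ≈ 0.589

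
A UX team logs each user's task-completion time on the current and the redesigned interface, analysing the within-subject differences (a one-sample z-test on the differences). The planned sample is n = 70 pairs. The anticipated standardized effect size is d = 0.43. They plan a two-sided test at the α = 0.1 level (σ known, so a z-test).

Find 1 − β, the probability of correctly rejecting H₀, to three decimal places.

Power ≈ 0.975

Noncentrality parameter: δ = d·√n = 0.43 × √70 = 3.5976
Critical value for a two-sided test at α = 0.1: z_{α/2} = 1.645.
Power = Φ(δ − 1.645) + Φ(−δ − 1.645) = Φ(1.953) + Φ(-5.242) = 0.9746 + 0.0000 = 0.9746.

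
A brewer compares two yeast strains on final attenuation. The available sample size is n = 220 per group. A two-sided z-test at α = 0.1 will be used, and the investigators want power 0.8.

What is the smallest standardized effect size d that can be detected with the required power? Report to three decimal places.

Required noncentrality: δ = z_{0.05} + z_{0.20} = 1.645 + 0.842 = 2.486.
(The second rejection-region term Φ(−δ − z_{α/2}) is negligible and dropped.)
δ = d·√(n/2) ⇒ d = δ/√(n/2) = 2.486/√(220/2) = 0.2371.

d ≈ 0.237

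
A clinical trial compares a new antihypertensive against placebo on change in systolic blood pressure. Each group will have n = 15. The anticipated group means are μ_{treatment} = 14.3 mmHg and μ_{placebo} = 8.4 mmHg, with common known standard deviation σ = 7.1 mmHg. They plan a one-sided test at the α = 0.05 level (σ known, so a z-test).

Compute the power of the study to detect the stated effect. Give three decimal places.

Power ≈ 0.736

Standardized effect: d = |μ_{treatment} − μ_{placebo}| / σ = |14.3 − 8.4| / 7.1 = 0.8310
Noncentrality parameter: λ = d·√(n/2) = 0.8310 × √(15/2) = 2.2757
Critical value for a one-sided test at α = 0.05: z_α = 1.645.
Power = Φ(λ − 1.645) = Φ(0.631) = 0.7359.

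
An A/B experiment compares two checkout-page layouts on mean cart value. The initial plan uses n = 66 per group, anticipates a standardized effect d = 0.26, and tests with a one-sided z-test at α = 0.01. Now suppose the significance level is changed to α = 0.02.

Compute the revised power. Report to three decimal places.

Power ≈ 0.288

δ = d·√(n/2) = 0.26 × √(66/2) = 1.4936 (unchanged). New critical value: z_{0.02} = 2.054.
Revised power = Φ(δ − 2.054) = Φ(-0.560) = 0.2877.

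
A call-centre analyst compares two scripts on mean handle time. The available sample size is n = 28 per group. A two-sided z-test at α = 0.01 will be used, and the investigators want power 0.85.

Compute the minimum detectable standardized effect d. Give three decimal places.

d ≈ 0.965

Required noncentrality: δ = z_{0.005} + z_{0.15} = 2.576 + 1.036 = 3.612.
(Lower-tail contribution to power is negligible for δ > 0.)
δ = d·√(n/2) ⇒ d = δ/√(n/2) = 3.612/√(28/2) = 0.9654.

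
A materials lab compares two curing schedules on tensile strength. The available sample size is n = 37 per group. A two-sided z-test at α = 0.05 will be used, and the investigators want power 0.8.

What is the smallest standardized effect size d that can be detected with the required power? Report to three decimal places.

d ≈ 0.651

Required noncentrality: δ = z_{0.025} + z_{0.20} = 1.960 + 0.842 = 2.802.
(Lower-tail contribution to power is negligible for δ > 0.)
δ = d·√(n/2) ⇒ d = δ/√(n/2) = 2.802/√(37/2) = 0.6514.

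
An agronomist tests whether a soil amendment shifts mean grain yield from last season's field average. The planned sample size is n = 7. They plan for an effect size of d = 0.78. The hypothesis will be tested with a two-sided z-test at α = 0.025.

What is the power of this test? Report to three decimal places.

Power ≈ 0.429

Noncentrality parameter: δ = d·√n = 0.78 × √7 = 2.0637
Critical value for a two-sided test at α = 0.025: z_{α/2} = 2.241.
Power = Φ(δ − 2.241) + Φ(−δ − 2.241) = Φ(-0.178) + Φ(-4.305) = 0.4295 + 0.0000 = 0.4295.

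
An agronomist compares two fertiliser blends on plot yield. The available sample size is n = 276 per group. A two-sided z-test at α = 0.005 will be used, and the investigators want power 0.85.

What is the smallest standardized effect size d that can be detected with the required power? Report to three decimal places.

d ≈ 0.327

Need Φ(δ − 2.807) = 0.85, so δ = 2.807 + 1.036 = 3.843.
(The second rejection-region term Φ(−δ − z_{α/2}) is negligible and dropped.)
δ = d·√(n/2) ⇒ d = δ/√(n/2) = 3.843/√(276/2) = 0.3272.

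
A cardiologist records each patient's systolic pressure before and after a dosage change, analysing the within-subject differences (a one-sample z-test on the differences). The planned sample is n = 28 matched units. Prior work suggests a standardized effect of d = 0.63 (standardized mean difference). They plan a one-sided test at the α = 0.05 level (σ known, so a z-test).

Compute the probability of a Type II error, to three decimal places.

β ≈ 0.046

Noncentrality parameter: δ = d·√n = 0.63 × √28 = 3.3336
Critical value for a one-sided test at α = 0.05: z_α = 1.645.
Power = Φ(δ − 1.645) = Φ(1.689) = 0.9544.
Type II error: β = 1 − power = 1 − 0.9544 = 0.0456.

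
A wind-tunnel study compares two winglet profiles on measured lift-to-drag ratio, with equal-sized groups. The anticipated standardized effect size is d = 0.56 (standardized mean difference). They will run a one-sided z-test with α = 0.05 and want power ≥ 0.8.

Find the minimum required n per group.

Set Φ(δ − 1.645) = 0.8; then δ − 1.645 = Φ⁻¹(0.8) = 0.842, giving δ = 2.486.
δ = d·√(n/2) ⇒ n = 2(δ/d)² = 2 × (2.486 / 0.56)² = 39.43.
Round up to the next whole unit.

n = 40 per group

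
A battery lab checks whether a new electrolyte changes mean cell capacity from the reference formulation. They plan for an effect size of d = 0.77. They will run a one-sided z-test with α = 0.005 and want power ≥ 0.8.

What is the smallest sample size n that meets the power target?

n = 20

For power 0.8 need Φ(δ − z_{0.005}) = 0.8, so δ = z_{0.005} + z_{0.20} = 2.576 + 0.842 = 3.417.
δ = d·√n ⇒ n = (δ/d)² = (3.417 / 0.77)² = 19.70.
Round up to the next whole unit.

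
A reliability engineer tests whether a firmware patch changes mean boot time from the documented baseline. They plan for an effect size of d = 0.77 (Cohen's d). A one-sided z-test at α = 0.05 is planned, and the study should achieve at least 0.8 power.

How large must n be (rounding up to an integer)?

For power 0.8 need Φ(δ − z_{0.05}) = 0.8, so δ = z_{0.05} + z_{0.20} = 1.645 + 0.842 = 2.486.
δ = d·√n ⇒ n = (δ/d)² = (2.486 / 0.77)² = 10.43.
Round up to the next whole unit.

n = 11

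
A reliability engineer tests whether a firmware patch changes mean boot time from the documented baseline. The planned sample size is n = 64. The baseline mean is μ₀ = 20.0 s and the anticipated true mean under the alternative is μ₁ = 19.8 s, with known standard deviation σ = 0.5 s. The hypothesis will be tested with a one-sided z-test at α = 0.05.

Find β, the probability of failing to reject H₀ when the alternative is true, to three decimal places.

β ≈ 0.060

Standardized effect: d = |μ₁ − μ₀| / σ = |19.8 − 20.0| / 0.5 = 0.4000
Noncentrality parameter: λ = d·√n = 0.4000 × √64 = 3.2000
Critical value for a one-sided test at α = 0.05: z_α = 1.645.
Power = Φ(λ − 1.645) = Φ(1.555) = 0.9400.
Type II error: β = 1 − power = 1 − 0.9400 = 0.0600.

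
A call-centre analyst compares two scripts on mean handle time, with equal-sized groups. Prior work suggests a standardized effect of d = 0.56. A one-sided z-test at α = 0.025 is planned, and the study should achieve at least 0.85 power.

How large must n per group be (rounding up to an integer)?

Set Φ(δ − 1.960) = 0.85; then δ − 1.960 = Φ⁻¹(0.85) = 1.036, giving δ = 2.996.
δ = d·√(n/2) ⇒ n = 2(δ/d)² = 2 × (2.996 / 0.56)² = 57.26.
Round up to the next whole unit.

n = 58 per group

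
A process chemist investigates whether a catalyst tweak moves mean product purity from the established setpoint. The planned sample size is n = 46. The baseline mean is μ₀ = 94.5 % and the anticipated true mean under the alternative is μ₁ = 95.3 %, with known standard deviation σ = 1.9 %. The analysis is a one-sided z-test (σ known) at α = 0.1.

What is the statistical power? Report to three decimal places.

Standardized effect: d = |μ₁ − μ₀| / σ = |95.3 − 94.5| / 1.9 = 0.4211
Noncentrality parameter: δ = d·√n = 0.4211 × √46 = 2.8557
Critical value for a one-sided test at α = 0.1: z_α = 1.282.
Power = Φ(δ − 1.282) = Φ(1.574) = 0.9423.

Power ≈ 0.942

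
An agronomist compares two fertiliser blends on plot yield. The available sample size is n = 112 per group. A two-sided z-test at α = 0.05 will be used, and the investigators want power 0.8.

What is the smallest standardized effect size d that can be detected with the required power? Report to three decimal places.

Need Φ(δ − 1.960) = 0.8, so δ = 1.960 + 0.842 = 2.802.
(The second rejection-region term Φ(−δ − z_{α/2}) is negligible and dropped.)
δ = d·√(n/2) ⇒ d = δ/√(n/2) = 2.802/√(112/2) = 0.3744.

d ≈ 0.374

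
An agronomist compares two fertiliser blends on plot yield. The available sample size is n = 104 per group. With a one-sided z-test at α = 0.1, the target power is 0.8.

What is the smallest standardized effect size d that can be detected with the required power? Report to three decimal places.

d ≈ 0.294

Need Φ(δ − 1.282) = 0.8, so δ = 1.282 + 0.842 = 2.123.
δ = d·√(n/2) ⇒ d = δ/√(n/2) = 2.123/√(104/2) = 0.2944.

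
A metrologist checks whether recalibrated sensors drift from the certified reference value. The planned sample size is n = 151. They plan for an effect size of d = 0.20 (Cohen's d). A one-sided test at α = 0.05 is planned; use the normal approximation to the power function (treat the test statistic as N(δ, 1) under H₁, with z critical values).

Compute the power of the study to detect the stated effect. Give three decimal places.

Power ≈ 0.792

Noncentrality parameter: δ = d·√n = 0.20 × √151 = 2.4576
Critical value for a one-sided test at α = 0.05: z_α = 1.645.
Power = P(Z > 1.645 − δ) = Φ(0.813) = 0.7918.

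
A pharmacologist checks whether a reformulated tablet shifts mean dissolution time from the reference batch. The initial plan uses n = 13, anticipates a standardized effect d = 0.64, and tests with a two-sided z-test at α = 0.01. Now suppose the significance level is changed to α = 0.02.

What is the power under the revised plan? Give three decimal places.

Power ≈ 0.493

δ = d·√n = 0.64 × √13 = 2.3076 (unchanged). New critical value: z_{0.01} = 2.326.
Revised power = Φ(δ − 2.326) + Φ(−δ − 2.326) = Φ(-0.019) + Φ(-4.634) = 0.4925 + 0.0000 = 0.4925.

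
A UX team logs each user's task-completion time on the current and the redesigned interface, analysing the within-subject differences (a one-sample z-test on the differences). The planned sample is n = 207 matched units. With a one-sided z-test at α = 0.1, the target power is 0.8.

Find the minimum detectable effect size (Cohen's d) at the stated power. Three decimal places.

d ≈ 0.148

Required noncentrality: δ = z_{0.1} + z_{0.20} = 1.282 + 0.842 = 2.123.
δ = d·√n ⇒ d = δ/√n = 2.123/√207 = 0.1476.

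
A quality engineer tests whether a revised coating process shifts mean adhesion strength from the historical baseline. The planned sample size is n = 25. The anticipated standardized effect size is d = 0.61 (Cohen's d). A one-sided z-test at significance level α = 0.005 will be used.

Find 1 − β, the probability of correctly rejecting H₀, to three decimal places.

Noncentrality parameter: δ = d·√n = 0.61 × √25 = 3.0500
Critical value for a one-sided test at α = 0.005: z_α = 2.576.
Power = Φ(δ − 2.576) = Φ(0.474) = 0.6823.

Power ≈ 0.682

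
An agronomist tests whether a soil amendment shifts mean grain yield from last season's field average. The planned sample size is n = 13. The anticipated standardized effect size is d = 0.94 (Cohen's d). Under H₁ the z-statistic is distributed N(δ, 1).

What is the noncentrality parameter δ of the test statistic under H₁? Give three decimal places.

The noncentrality parameter scales effect size by the design's sample-size factor: δ = d·√n = 0.94 × √13 = 3.3892

δ ≈ 3.389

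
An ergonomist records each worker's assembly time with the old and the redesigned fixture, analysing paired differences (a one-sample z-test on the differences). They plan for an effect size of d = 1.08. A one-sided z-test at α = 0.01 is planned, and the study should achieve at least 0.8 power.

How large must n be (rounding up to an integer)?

Set Φ(δ − 2.326) = 0.8; then δ − 2.326 = Φ⁻¹(0.8) = 0.842, giving δ = 3.168.
δ = d·√n ⇒ n = (δ/d)² = (3.168 / 1.08)² = 8.60.
Rounding up, n = 9.

n = 9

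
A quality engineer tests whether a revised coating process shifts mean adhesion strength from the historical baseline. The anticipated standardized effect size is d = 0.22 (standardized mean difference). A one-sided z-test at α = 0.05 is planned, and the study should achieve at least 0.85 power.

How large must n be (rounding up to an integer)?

Set Φ(δ − 1.645) = 0.85; then δ − 1.645 = Φ⁻¹(0.85) = 1.036, giving δ = 2.681.
δ = d·√n ⇒ n = (δ/d)² = (2.681 / 0.22)² = 148.54.
Rounding up, n = 149.

n = 149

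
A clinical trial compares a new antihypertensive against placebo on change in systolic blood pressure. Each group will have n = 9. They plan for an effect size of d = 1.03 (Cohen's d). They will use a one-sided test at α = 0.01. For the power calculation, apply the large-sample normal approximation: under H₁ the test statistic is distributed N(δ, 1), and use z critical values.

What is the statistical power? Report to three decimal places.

Noncentrality parameter: δ = d·√(n/2) = 1.03 × √(9/2) = 2.1850
One-sided α = 0.01 → critical value z_{0.01} = 2.326.
Power = Φ(δ − 2.326) = Φ(-0.141) = 0.4438.

Power ≈ 0.444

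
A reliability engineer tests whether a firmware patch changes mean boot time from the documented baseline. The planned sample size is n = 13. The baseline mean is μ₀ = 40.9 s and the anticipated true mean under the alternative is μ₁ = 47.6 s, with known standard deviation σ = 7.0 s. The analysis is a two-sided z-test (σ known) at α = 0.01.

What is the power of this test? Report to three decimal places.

Power ≈ 0.809

Standardized effect: d = |μ₁ − μ₀| / σ = |47.6 − 40.9| / 7.0 = 0.9571
Noncentrality parameter: λ = d·√n = 0.9571 × √13 = 3.4510
Two-sided α = 0.01 → critical value z_{0.005} = 2.576.
Power = Φ(λ − 2.576) + Φ(−λ − 2.576) = Φ(0.875) + Φ(-6.027) = 0.8093 + 0.0000 = 0.8093.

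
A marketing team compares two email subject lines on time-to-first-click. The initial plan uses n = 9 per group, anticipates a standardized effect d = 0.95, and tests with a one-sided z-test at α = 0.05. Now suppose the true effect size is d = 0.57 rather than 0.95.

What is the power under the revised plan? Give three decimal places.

Power ≈ 0.332

With d = 0.57: δ = d·√(n/2) = 0.57 × √(9/2) = 1.2092. Critical value z_{0.05} = 1.645.
Revised power = P(Z > 1.645 − δ) = Φ(-0.436) = 0.3315.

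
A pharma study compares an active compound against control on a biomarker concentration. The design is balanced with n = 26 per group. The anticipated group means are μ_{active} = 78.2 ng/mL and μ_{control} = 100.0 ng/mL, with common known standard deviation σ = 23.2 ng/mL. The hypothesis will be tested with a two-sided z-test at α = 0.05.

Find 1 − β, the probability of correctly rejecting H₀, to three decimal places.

Power ≈ 0.923

Standardized effect: d = |μ_{active} − μ_{control}| / σ = |78.2 − 100.0| / 23.2 = 0.9397
Noncentrality parameter: δ = d·√(n/2) = 0.9397 × √(26/2) = 3.3880
Critical value for a two-sided test at α = 0.05: z_{α/2} = 1.960.
Power = Φ(δ − 1.960) + Φ(−δ − 1.960) = Φ(1.428) + Φ(-5.348) = 0.9234 + 0.0000 = 0.9234.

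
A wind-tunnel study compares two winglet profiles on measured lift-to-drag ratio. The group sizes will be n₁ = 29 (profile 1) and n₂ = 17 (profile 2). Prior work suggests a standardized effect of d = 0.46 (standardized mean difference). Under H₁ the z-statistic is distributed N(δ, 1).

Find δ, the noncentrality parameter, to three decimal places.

δ ≈ 1.506

The noncentrality parameter scales effect size by the design's sample-size factor: δ = d / √(1/n₁ + 1/n₂) = 0.46 / √(1/29 + 1/17) = 1.5059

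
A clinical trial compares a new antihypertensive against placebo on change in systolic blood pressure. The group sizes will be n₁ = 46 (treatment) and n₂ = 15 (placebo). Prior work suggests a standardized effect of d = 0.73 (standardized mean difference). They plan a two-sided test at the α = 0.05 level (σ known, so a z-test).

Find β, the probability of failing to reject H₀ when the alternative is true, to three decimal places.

β ≈ 0.310

Noncentrality parameter: δ = d / √(1/n₁ + 1/n₂) = 0.73 / √(1/46 + 1/15) = 2.4552
Critical value for a two-sided test at α = 0.05: z_{α/2} = 1.960.
Power = Φ(δ − 1.960) + Φ(−δ − 1.960) = Φ(0.495) + Φ(-4.415) = 0.6898 + 0.0000 = 0.6898.
Type II error: β = 1 − power = 1 − 0.6898 = 0.3102.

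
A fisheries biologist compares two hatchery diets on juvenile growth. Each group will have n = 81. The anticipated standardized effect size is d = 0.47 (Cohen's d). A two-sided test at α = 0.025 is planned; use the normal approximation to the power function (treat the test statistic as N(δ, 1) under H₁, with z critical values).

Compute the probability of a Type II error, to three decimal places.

β ≈ 0.227

Noncentrality parameter: δ = d·√(n/2) = 0.47 × √(81/2) = 2.9911
Two-sided α = 0.025 → critical value z_{0.0125} = 2.241.
Power = Φ(δ − 2.241) + Φ(−δ − 2.241) = Φ(0.750) + Φ(-5.232) = 0.7733 + 0.0000 = 0.7733.
Type II error: β = 1 − power = 1 − 0.7733 = 0.2267.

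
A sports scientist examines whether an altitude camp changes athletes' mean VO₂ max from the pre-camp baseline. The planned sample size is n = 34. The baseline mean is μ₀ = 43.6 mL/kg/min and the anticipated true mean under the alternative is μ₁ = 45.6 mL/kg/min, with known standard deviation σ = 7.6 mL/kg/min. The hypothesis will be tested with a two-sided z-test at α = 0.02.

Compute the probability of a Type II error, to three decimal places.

Standardized effect: d = |μ₁ − μ₀| / σ = |45.6 − 43.6| / 7.6 = 0.2632
Noncentrality parameter: δ = d·√n = 0.2632 × √34 = 1.5345
Two-sided α = 0.02 → critical value z_{0.01} = 2.326.
Power = Φ(δ − 2.326) + Φ(−δ − 2.326) = Φ(-0.792) + Φ(-3.861) = 0.2142 + 0.0001 = 0.2143.
Type II error: β = 1 − power = 1 − 0.2143 = 0.7857.

β ≈ 0.786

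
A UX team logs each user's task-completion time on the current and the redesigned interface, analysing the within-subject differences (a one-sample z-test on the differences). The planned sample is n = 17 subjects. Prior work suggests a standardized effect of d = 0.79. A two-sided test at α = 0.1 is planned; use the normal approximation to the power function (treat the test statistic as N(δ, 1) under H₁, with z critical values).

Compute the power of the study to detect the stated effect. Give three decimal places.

Noncentrality parameter: δ = d·√n = 0.79 × √17 = 3.2573
Two-sided α = 0.1 → critical value z_{0.05} = 1.645.
Power = Φ(δ − 1.645) + Φ(−δ − 1.645) = Φ(1.612) + Φ(-4.902) = 0.9466 + 0.0000 = 0.9466.

Power ≈ 0.947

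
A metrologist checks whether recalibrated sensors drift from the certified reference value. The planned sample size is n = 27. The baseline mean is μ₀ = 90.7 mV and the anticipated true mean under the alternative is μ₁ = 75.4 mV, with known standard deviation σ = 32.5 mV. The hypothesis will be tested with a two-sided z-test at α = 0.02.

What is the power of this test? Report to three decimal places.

Standardized effect: d = |μ₁ − μ₀| / σ = |75.4 − 90.7| / 32.5 = 0.4708
Noncentrality parameter: δ = d·√n = 0.4708 × √27 = 2.4462
Critical value for a two-sided test at α = 0.02: z_{α/2} = 2.326.
Power = Φ(δ − 2.326) + Φ(−δ − 2.326) = Φ(0.120) + Φ(-4.773) = 0.5477 + 0.0000 = 0.5477.

Power ≈ 0.548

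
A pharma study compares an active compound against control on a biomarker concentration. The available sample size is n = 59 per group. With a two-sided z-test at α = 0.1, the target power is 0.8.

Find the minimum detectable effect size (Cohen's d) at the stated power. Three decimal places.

d ≈ 0.458

Required noncentrality: δ = z_{0.05} + z_{0.20} = 1.645 + 0.842 = 2.486.
(Lower-tail contribution to power is negligible for δ > 0.)
δ = d·√(n/2) ⇒ d = δ/√(n/2) = 2.486/√(59/2) = 0.4578.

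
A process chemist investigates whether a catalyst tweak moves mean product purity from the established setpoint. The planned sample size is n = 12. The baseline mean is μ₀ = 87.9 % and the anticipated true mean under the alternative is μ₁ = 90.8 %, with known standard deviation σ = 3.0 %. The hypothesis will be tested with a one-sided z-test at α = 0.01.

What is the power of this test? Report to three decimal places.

Standardized effect: d = |μ₁ − μ₀| / σ = |90.8 − 87.9| / 3.0 = 0.9667
Noncentrality parameter: δ = d·√n = 0.9667 × √12 = 3.3486
Critical value for a one-sided test at α = 0.01: z_α = 2.326.
Power = P(Z > 2.326 − δ) = Φ(1.022) = 0.8467.

Power ≈ 0.847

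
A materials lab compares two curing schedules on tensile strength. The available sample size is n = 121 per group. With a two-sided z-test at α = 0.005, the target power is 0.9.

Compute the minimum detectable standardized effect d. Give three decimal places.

d ≈ 0.526

Need Φ(δ − 2.807) = 0.9, so δ = 2.807 + 1.282 = 4.089.
(Lower-tail contribution to power is negligible for δ > 0.)
δ = d·√(n/2) ⇒ d = δ/√(n/2) = 4.089/√(121/2) = 0.5256.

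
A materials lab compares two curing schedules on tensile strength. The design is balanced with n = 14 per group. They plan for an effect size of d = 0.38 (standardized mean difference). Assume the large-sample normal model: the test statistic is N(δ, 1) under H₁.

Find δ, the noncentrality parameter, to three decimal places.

δ = d·√(n/2) = 0.38 × √(14/2) = 1.0054

δ ≈ 1.005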